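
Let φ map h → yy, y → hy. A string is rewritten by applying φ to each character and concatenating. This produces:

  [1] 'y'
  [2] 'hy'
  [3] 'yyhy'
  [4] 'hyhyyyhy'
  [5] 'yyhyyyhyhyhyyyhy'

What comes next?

Applying the rule to each of the 16 symbols of yyhyyyhyhyhyyyhy gives the pieces hy hy yy hy hy hy yy hy yy hy yy hy hy hy yy hy, which concatenate to the answer.

hyhyyyhyhyhyyyhyyyhyyyhyhyhyyyhy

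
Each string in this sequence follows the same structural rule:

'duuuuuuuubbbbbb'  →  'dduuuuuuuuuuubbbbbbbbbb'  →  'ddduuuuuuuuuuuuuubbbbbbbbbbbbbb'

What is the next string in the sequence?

Reading off run lengths: d runs 1, 2, 3; u runs 8, 11, 14; b runs 6, 10, 14 — each is linear in n, where the shown terms are n = 2, 3, 4.
For the next term, n = 5, so the run lengths are 4, 17, 18.

dddduuuuuuuuuuuuuuuuubbbbbbbbbbbbbbbbbb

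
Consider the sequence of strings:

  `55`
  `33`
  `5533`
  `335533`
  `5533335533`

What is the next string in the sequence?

3355335533335533

This is a Fibonacci-style word recurrence s(k) = s(k−2)·s(k−1): e.g. 55·33 = 5533.
Continuing: 335533 · 5533335533 gives term 6.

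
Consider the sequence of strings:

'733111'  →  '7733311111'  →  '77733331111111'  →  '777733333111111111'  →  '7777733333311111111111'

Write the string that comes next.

77777733333331111111111111

Each string has the form 7^{n} 3^{n+1} 1^{2n+1} (n = 1, 2, …).
At n = 6 the blocks have lengths 6, 7, 13.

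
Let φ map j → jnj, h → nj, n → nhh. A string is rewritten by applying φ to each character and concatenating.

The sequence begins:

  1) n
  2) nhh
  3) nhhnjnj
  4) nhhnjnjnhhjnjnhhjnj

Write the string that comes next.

nhhnjnjnhhjnjnhhjnjnhhnjnjjnjnhhjnjnhhnjnjjnjnhhjnj

Applying the rule to each of the 19 symbols of nhhnjnjnhhjnjnhhjnj gives the pieces nhh nj nj nhh jnj nhh jnj nhh nj nj jnj nhh jnj nhh nj nj jnj nhh jnj, which concatenate to the answer.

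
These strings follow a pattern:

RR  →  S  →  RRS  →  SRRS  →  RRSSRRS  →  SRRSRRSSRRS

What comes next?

RRSSRRSSRRSRRSSRRS

Each term (from the third on) is the two preceding terms concatenated in order: term 3 = RR·S = RRS.
So term 7 is RRSSRRS·SRRSRRSSRRS.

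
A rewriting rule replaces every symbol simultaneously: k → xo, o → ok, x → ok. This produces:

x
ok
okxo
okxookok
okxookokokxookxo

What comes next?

okxookokokxookxookxookokokxookok

Applying the rule to each of the 16 symbols of okxookokokxookxo gives the pieces ok xo ok ok ok xo ok xo ok xo ok ok ok xo ok ok, which concatenate to the answer.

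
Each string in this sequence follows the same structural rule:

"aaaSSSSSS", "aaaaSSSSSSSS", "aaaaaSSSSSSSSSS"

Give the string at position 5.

aaaaaaaSSSSSSSSSSSSSS

Reading off run lengths: a runs 3, 4, 5; S runs 6, 8, 10 — each is linear in n, where the shown terms are n = 3, 4, 5.
For term 5, n = 7, so the run lengths are 7, 14.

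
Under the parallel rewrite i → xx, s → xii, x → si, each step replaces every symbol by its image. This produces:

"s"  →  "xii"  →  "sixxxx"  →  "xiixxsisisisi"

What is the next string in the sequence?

Rewriting the 13 symbols of xiixxsisisisi one by one yields si xx xx si si xii xx xii xx xii xx xii xx; concatenated:

sixxxxsisixiixxxiixxxiixxxiixx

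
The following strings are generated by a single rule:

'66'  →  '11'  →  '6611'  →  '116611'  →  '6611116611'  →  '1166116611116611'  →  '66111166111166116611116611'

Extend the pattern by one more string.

From term 3 onward, concatenate the second-to-last term with the last: 66·11 = 6611, 11·6611 = 116611, …
Continuing: 1166116611116611 · 66111166111166116611116611 gives term 8.

116611661111661166111166111166116611116611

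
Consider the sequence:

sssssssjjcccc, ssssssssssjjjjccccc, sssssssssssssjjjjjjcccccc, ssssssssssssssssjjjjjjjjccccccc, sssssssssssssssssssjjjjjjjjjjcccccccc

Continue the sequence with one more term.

Reading off run lengths: s runs 7, 10, 13, 16, 19; j runs 2, 4, 6, 8, 10; c runs 4, 5, 6, 7, 8 — each is linear in n, where the shown terms are n = 2, 3, 4, 5, 6.
At n = 7 the blocks have lengths 22, 12, 9.

ssssssssssssssssssssssjjjjjjjjjjjjccccccccc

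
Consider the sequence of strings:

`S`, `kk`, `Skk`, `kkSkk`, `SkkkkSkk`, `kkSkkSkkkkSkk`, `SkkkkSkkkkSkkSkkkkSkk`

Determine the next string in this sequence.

kkSkkSkkkkSkkSkkkkSkkkkSkkSkkkkSkk

Each term (from the third on) is the two preceding terms concatenated in order: term 3 = S·kk = Skk.
So term 8 is kkSkkSkkkkSkk·SkkkkSkkkkSkkSkkkkSkk.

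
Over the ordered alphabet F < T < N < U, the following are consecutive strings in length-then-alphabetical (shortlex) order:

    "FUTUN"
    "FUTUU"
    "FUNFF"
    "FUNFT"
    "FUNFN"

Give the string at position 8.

FUNTT

Advancing 3 positions from FUNFN through FUNFN → FUNFU → FUNTF reaches term 8.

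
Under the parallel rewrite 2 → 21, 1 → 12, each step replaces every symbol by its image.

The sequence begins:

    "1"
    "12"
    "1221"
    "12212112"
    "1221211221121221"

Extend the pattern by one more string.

φ(1221211221121221) expands symbol-by-symbol to 12 21 21 12 21 12 12 21 21 12 12 21 12 21 21 12; joining the 16 pieces gives the next term.

12212112211212212112122112212112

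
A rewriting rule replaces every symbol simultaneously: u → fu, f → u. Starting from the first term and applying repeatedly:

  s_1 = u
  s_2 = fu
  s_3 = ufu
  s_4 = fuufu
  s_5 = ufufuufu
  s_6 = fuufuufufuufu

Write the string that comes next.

Rewriting the 13 symbols of fuufuufufuufu one by one yields u fu fu u fu fu u fu u fu fu u fu; concatenated:

ufufuufufuufuufufuufu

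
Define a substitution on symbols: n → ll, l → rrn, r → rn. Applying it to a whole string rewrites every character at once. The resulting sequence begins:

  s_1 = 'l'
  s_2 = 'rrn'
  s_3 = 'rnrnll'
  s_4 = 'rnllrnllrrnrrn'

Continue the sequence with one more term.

rnllrrnrrnrnllrrnrrnrnrnllrnrnll

φ(rnllrnllrrnrrn) expands symbol-by-symbol to rn ll rrn rrn rn ll rrn rrn rn rn ll rn rn ll; joining the 14 pieces gives the next term.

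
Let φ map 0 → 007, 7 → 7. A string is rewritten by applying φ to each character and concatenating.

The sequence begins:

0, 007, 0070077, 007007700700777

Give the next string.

Rewriting the 15 symbols of 007007700700777 one by one yields 007 007 7 007 007 7 7 007 007 7 007 007 7 7 7; concatenated:

0070077007007770070077007007777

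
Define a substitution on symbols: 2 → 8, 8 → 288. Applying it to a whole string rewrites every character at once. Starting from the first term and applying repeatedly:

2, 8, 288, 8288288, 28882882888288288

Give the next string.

Rewriting the 17 symbols of 28882882888288288 one by one yields 8 288 288 288 8 288 288 8 288 288 288 8 288 288 8 288 288; concatenated:

82882882888288288828828828882882888288288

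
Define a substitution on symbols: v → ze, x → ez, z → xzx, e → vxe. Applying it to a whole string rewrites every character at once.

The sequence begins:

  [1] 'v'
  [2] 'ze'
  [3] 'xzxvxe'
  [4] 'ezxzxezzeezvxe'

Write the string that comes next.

vxexzxezxzxezvxexzxxzxvxevxexzxzeezvxe

Applying the rule to each of the 14 symbols of ezxzxezzeezvxe gives the pieces vxe xzx ez xzx ez vxe xzx xzx vxe vxe xzx ze ez vxe, which concatenate to the answer.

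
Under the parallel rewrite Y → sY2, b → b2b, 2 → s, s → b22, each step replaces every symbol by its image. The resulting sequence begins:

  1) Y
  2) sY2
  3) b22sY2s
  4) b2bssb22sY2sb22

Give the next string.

φ(b2bssb22sY2sb22) expands symbol-by-symbol to b2b s b2b b22 b22 b2b s s b22 sY2 s b22 b2b s s; joining the 15 pieces gives the next term.

b2bsb2bb22b22b2bssb22sY2sb22b2bss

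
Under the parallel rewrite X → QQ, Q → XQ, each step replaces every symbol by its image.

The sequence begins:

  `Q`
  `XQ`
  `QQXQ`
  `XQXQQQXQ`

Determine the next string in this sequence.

Expanding XQXQQQXQ: X→QQ, Q→XQ, X→QQ, Q→XQ, Q→XQ, Q→XQ, X→QQ, Q→XQ. Concatenated: QQ XQ QQ XQ XQ XQ QQ XQ.

QQXQQQXQXQXQQQXQ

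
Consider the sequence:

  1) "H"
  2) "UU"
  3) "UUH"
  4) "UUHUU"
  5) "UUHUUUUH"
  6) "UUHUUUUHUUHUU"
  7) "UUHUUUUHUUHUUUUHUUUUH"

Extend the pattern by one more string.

UUHUUUUHUUHUUUUHUUUUHUUHUUUUHUUHUU

Each term (from the third on) is the previous term followed by the one before it: term 3 = UU·H = UUH.
The next term joins UUHUUUUHUUHUUUUHUUUUH and UUHUUUUHUUHUU.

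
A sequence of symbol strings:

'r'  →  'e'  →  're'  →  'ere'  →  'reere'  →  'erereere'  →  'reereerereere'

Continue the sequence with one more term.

erereerereereerereere

Each term (from the third on) is the two preceding terms concatenated in order: term 3 = r·e = re.
So term 8 is erereere·reereerereere.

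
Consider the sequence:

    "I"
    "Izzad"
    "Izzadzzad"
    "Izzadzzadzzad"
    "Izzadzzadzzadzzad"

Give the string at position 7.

Izzadzzadzzadzzadzzadzzad

The strings grow by a fixed suffix zzad each time.
From Izzadzzadzzadzzad, 2 further steps: Izzadzzadzzadzzad → Izzadzzadzzadzzadzzad → (answer).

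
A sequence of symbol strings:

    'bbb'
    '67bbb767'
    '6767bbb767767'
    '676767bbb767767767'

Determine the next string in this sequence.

Every step adds 67 to the front and 767 to the end of the previous string.
Applying this once more to 676767bbb767767767:

67676767bbb767767767767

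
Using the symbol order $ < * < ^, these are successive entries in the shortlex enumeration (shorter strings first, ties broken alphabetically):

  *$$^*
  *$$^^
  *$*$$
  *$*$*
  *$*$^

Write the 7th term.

Stepping forward 2 times from *$*$^: *$*$^ → *$**$, then the target.

*$***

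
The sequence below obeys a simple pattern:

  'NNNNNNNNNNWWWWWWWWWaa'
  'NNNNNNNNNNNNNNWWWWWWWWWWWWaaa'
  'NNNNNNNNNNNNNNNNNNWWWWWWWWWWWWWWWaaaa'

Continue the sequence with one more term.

NNNNNNNNNNNNNNNNNNNNNNWWWWWWWWWWWWWWWWWWaaaaa

Each string has the form N^{4n+2} W^{3n+3} a^{n}, where the shown terms are n = 2, 3, 4.
At n = 5 the blocks have lengths 22, 18, 5.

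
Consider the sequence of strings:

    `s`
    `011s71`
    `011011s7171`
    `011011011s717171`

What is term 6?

Each term wraps the previous one in 011 on the left and 71 on the right.
From 011011011s717171, 2 further steps: 011011011s717171 → 011011011011s71717171 → (answer).

011011011011011s7171717171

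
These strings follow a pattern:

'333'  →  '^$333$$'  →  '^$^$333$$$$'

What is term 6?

^$^$^$^$^$333$$$$$$$$$$

Every step adds ^$ to the front and $$ to the end of the previous string.
From ^$^$333$$$$, 3 further steps: ^$^$333$$$$ → ^$^$^$333$$$$$$ → ^$^$^$^$333$$$$$$$$ → (answer).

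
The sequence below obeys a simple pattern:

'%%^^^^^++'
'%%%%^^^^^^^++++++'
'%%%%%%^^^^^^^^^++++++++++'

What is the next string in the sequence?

Reading off run lengths: % runs 2, 4, 6; ^ runs 5, 7, 9; + runs 2, 6, 10 — each is linear in n (n = 1, 2, …).
For the next term, n = 4, so the run lengths are 8, 11, 14.

%%%%%%%%^^^^^^^^^^^++++++++++++++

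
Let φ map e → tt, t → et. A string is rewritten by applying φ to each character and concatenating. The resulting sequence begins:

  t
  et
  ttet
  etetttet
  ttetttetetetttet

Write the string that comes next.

Rewriting the 16 symbols of ttetttetetetttet one by one yields et et tt et et et tt et tt et tt et et et tt et; concatenated:

etetttetetetttetttetttetetetttet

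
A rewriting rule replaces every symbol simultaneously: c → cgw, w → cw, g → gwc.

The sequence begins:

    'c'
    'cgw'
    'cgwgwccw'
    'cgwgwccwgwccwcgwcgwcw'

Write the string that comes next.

Applying the rule to each of the 21 symbols of cgwgwccwgwccwcgwcgwcw gives the pieces cgw gwc cw gwc cw cgw cgw cw gwc cw cgw cgw cw cgw gwc cw cgw gwc cw cgw cw, which concatenate to the answer.

cgwgwccwgwccwcgwcgwcwgwccwcgwcgwcwcgwgwccwcgwgwccwcgwcw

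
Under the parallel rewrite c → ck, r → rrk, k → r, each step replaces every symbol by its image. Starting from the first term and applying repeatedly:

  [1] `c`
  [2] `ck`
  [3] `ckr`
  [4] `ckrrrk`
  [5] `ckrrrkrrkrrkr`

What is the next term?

Replace each of the 13 characters of ckrrrkrrkrrkr in place — ck r rrk rrk rrk r rrk rrk r rrk rrk r rrk — and concatenate.

ckrrrkrrkrrkrrrkrrkrrrkrrkrrrk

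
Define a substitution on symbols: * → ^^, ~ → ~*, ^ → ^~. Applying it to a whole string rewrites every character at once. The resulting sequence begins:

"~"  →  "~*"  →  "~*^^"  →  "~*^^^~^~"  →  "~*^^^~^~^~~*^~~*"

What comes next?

~*^^^~^~^~~*^~~*^~~*~*^^^~~*~*^^

Applying the rule to each of the 16 symbols of ~*^^^~^~^~~*^~~* gives the pieces ~* ^^ ^~ ^~ ^~ ~* ^~ ~* ^~ ~* ~* ^^ ^~ ~* ~* ^^, which concatenate to the answer.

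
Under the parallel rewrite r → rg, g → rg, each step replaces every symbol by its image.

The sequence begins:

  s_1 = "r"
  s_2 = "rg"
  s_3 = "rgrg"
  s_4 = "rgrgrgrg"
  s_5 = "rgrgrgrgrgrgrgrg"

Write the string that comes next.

Applying the rule to each of the 16 symbols of rgrgrgrgrgrgrgrg gives the pieces rg rg rg rg rg rg rg rg rg rg rg rg rg rg rg rg, which concatenate to the answer.

rgrgrgrgrgrgrgrgrgrgrgrgrgrgrgrg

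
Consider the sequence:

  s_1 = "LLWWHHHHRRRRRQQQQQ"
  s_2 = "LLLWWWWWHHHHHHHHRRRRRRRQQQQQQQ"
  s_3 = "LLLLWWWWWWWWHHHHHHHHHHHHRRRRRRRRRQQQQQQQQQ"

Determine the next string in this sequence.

LLLLLWWWWWWWWWWWHHHHHHHHHHHHHHHHRRRRRRRRRRRQQQQQQQQQQQ

The n-th term is n+1 L's then 3n-1 W's then 4n H's then 2n+3 R's then 2n+3 Q's (n = 1, 2, …).
For the next term, n = 4, so the run lengths are 5, 11, 16, 11, 11.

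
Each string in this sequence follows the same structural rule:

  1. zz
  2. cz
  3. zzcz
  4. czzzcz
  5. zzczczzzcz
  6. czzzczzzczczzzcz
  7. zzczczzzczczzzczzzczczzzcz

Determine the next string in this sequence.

czzzczzzczczzzczzzczczzzczczzzczzzczczzzcz

From term 3 onward, concatenate the second-to-last term with the last: zz·cz = zzcz, cz·zzcz = czzzcz, …
Continuing: czzzczzzczczzzcz · zzczczzzczczzzczzzczczzzcz gives term 8.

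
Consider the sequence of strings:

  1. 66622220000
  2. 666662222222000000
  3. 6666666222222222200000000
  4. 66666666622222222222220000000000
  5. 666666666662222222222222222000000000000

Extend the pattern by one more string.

The n-th term is 2n+1 6's then 3n+1 2's then 2n+2 0's (n = 1, 2, …).
Setting n = 6 gives 13, 19, 14 characters in each block.

6666666666666222222222222222222200000000000000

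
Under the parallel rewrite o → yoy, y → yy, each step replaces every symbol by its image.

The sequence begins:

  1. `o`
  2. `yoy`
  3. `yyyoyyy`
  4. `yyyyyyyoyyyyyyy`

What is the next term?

yyyyyyyyyyyyyyyoyyyyyyyyyyyyyyy

φ(yyyyyyyoyyyyyyy) expands symbol-by-symbol to yy yy yy yy yy yy yy yoy yy yy yy yy yy yy yy; joining the 15 pieces gives the next term.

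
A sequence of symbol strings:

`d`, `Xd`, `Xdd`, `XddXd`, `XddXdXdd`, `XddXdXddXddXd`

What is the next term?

This is a Fibonacci-style word recurrence s(k) = s(k−1)·s(k−2): e.g. Xd·d = Xdd.
So term 7 is XddXdXddXddXd·XddXdXdd.

XddXdXddXddXdXddXdXdd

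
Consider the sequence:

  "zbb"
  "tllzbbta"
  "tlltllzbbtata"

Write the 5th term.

tlltlltlltllzbbtatatata

s(k+1) = tll·s(k)·ta, so each term gains tll as a prefix and ta as a suffix.
From tlltllzbbtata, 2 further steps: tlltllzbbtata → tlltlltllzbbtatata → (answer).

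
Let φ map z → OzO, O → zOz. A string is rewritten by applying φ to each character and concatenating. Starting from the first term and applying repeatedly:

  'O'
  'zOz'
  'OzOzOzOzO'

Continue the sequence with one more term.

zOzOzOzOzOzOzOzOzOzOzOzOzOz

Expanding OzOzOzOzO: O→zOz, z→OzO, O→zOz, z→OzO, O→zOz, z→OzO, O→zOz, z→OzO, O→zOz. Concatenated: zOz OzO zOz OzO zOz OzO zOz OzO zOz.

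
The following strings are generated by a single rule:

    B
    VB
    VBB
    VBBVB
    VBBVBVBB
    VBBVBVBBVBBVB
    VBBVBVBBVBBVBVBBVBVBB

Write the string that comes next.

From term 3 onward, concatenate the last term with the second-to-last: VB·B = VBB, VBB·VB = VBBVB, …
So term 8 is VBBVBVBBVBBVBVBBVBVBB·VBBVBVBBVBBVB.

VBBVBVBBVBBVBVBBVBVBBVBBVBVBBVBBVB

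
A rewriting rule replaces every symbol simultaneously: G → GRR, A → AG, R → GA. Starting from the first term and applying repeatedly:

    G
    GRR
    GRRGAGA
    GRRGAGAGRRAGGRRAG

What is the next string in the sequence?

Rewriting the 17 symbols of GRRGAGAGRRAGGRRAG one by one yields GRR GA GA GRR AG GRR AG GRR GA GA AG GRR GRR GA GA AG GRR; concatenated:

GRRGAGAGRRAGGRRAGGRRGAGAAGGRRGRRGAGAAGGRR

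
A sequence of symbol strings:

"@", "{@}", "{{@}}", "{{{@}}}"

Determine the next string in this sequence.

{{{{@}}}}

Each term wraps the previous one in { on the left and } on the right.
So the next term is {·{{{@}}}·}.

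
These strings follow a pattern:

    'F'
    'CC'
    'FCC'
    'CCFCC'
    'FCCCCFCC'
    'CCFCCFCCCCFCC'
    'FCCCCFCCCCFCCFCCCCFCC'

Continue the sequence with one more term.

Each term (from the third on) is the two preceding terms concatenated in order: term 3 = F·CC = FCC.
So term 8 is CCFCCFCCCCFCC·FCCCCFCCCCFCCFCCCCFCC.

CCFCCFCCCCFCCFCCCCFCCCCFCCFCCCCFCC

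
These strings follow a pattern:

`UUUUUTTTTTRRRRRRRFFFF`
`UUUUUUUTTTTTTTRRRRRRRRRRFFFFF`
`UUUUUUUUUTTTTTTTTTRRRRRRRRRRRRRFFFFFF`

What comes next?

UUUUUUUUUUUTTTTTTTTTTTRRRRRRRRRRRRRRRRFFFFFFF

Term n consists of 2n+1 U's, followed by 2n+1 T's, followed by 3n+1 R's, followed by n+2 F's, where the shown terms are n = 2, 3, 4.
Setting n = 5 gives 11, 11, 16, 7 characters in each block.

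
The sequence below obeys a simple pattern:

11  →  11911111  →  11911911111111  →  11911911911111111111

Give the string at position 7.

Each term wraps the previous one in 119 on the left and 111 on the right.
From 11911911911111111111, 3 further steps: 11911911911111111111 → 11911911911911111111111111 → 11911911911911911111111111111111 → (answer).

11911911911911911911111111111111111111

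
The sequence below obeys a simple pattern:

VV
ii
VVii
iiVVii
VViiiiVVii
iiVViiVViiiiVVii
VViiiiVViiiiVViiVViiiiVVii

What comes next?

iiVViiVViiiiVViiVViiiiVViiiiVViiVViiiiVVii

This is a Fibonacci-style word recurrence s(k) = s(k−2)·s(k−1): e.g. VV·ii = VVii.
Continuing: iiVViiVViiiiVVii · VViiiiVViiiiVViiVViiiiVVii gives term 8.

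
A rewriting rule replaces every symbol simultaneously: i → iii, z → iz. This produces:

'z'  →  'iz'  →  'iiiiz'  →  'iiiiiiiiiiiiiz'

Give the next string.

iiiiiiiiiiiiiiiiiiiiiiiiiiiiiiiiiiiiiiiiz

Replace each of the 14 characters of iiiiiiiiiiiiiz in place — iii iii iii iii iii iii iii iii iii iii iii iii iii iz — and concatenate.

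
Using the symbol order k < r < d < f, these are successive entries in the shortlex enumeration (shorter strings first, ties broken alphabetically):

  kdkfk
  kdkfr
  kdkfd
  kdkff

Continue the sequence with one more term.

kdrkk

The successor of kdkff increments the rightmost position that isn't already f and resets every position after it to k.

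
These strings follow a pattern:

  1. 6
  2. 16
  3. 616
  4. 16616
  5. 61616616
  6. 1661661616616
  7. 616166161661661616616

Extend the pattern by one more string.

This is a Fibonacci-style word recurrence s(k) = s(k−2)·s(k−1): e.g. 6·16 = 616.
Continuing: 1661661616616 · 616166161661661616616 gives term 8.

1661661616616616166161661661616616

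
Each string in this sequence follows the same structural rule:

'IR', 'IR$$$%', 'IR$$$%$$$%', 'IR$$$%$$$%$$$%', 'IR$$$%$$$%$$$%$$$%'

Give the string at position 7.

IR$$$%$$$%$$$%$$$%$$$%$$$%

The strings grow by a fixed suffix $$$% each time.
From IR$$$%$$$%$$$%$$$%, 2 further steps: IR$$$%$$$%$$$%$$$% → IR$$$%$$$%$$$%$$$%$$$% → (answer).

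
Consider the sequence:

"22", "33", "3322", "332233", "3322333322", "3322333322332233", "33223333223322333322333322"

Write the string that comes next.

332233332233223333223333223322333322332233

From term 3 onward, concatenate the last term with the second-to-last: 33·22 = 3322, 3322·33 = 332233, …
The next term joins 33223333223322333322333322 and 3322333322332233.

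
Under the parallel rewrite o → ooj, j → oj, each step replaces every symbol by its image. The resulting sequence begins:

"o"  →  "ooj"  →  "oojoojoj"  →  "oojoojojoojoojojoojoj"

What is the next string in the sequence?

Replace each of the 21 characters of oojoojojoojoojojoojoj in place — ooj ooj oj ooj ooj oj ooj oj ooj ooj oj ooj ooj oj ooj oj ooj ooj oj ooj oj — and concatenate.

oojoojojoojoojojoojojoojoojojoojoojojoojojoojoojojoojoj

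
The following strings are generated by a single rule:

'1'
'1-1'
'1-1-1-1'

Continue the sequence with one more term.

s(k+1) = s(k)·-·s(k) — each term doubles the last with '-' between the halves.
One more doubling of 1-1-1-1 gives the answer.

1-1-1-1-1-1-1-1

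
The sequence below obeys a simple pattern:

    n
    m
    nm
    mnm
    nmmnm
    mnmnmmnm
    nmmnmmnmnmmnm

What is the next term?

From term 3 onward, concatenate the second-to-last term with the last: n·m = nm, m·nm = mnm, …
Continuing: mnmnmmnm · nmmnmmnmnmmnm gives term 8.

mnmnmmnmnmmnmmnmnmmnm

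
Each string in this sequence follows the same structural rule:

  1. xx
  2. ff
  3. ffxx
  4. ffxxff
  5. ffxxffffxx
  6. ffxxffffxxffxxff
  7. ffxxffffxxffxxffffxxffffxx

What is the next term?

Each term (from the third on) is the previous term followed by the one before it: term 3 = ff·xx = ffxx.
Continuing: ffxxffffxxffxxffffxxffffxx · ffxxffffxxffxxff gives term 8.

ffxxffffxxffxxffffxxffffxxffxxffffxxffxxff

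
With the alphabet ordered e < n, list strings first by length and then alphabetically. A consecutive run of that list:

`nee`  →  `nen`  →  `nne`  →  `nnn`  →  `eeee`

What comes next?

eeen

Treat eeee as a base-2 numeral over the given alphabet and add one, carrying through any trailing n's.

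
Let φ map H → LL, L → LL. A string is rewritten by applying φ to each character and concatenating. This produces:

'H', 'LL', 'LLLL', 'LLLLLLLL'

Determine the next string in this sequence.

Rewriting each symbol of LLLLLLLL: L→LL, L→LL, L→LL, L→LL, L→LL, L→LL, L→LL, L→LL, which concatenates to LL LL LL LL LL LL LL LL.

LLLLLLLLLLLLLLLL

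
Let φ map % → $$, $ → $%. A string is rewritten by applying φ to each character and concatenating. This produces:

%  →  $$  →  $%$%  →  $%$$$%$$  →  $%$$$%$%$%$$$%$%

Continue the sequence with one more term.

$%$$$%$%$%$$$%$$$%$$$%$%$%$$$%$$

Replace each of the 16 characters of $%$$$%$%$%$$$%$% in place — $% $$ $% $% $% $$ $% $$ $% $$ $% $% $% $$ $% $$ — and concatenate.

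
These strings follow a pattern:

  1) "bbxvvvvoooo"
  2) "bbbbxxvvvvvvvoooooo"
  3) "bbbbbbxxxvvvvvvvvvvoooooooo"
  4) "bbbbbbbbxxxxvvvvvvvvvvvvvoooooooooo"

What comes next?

bbbbbbbbbbxxxxxvvvvvvvvvvvvvvvvoooooooooooo

Each string has the form b^{2n-2} x^{n-1} v^{3n-2} o^{2n}, where the shown terms are n = 2, 3, 4, 5.
For the next term, n = 6, so the run lengths are 10, 5, 16, 12.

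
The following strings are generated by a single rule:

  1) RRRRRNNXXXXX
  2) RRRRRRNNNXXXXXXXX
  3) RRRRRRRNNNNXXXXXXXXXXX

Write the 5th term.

RRRRRRRRRNNNNNNXXXXXXXXXXXXXXXXX

Each string has the form R^{n+3} N^{n} X^{3n-1}, where the shown terms are n = 2, 3, 4.
At n = 6 the blocks have lengths 9, 6, 17.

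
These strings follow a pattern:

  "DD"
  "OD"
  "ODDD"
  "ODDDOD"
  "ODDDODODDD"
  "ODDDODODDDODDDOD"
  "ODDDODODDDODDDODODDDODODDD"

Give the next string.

ODDDODODDDODDDODODDDODODDDODDDODODDDODDDOD

This is a Fibonacci-style word recurrence s(k) = s(k−1)·s(k−2): e.g. OD·DD = ODDD.
Continuing: ODDDODODDDODDDODODDDODODDD · ODDDODODDDODDDOD gives term 8.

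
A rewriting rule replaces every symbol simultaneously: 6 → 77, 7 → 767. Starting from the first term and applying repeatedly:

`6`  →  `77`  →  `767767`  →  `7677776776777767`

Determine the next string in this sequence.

76777767767767767777677677776776776776777767

Replace each of the 16 characters of 7677776776777767 in place — 767 77 767 767 767 767 77 767 767 77 767 767 767 767 77 767 — and concatenate.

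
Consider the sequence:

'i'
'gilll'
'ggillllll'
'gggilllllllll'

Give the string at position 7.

ggggggillllllllllllllllll

Each term wraps the previous one in g on the left and lll on the right.
From gggilllllllll, 3 further steps: gggilllllllll → ggggillllllllllll → gggggilllllllllllllll → (answer).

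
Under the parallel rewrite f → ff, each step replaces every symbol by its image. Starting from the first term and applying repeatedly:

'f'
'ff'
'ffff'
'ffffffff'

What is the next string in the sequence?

ffffffffffffffff

Rewriting each symbol of ffffffff: f→ff, f→ff, f→ff, f→ff, f→ff, f→ff, f→ff, f→ff, which concatenates to ff ff ff ff ff ff ff ff.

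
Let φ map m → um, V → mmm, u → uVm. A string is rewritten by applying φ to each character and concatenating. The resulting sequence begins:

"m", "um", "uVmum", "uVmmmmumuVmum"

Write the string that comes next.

Rewriting the 13 symbols of uVmmmmumuVmum one by one yields uVm mmm um um um um uVm um uVm mmm um uVm um; concatenated:

uVmmmmumumumumuVmumuVmmmmumuVmum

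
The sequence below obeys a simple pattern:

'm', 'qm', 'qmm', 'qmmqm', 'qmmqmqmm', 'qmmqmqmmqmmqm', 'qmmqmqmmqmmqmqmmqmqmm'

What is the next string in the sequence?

Each term (from the third on) is the previous term followed by the one before it: term 3 = qm·m = qmm.
Continuing: qmmqmqmmqmmqmqmmqmqmm · qmmqmqmmqmmqm gives term 8.

qmmqmqmmqmmqmqmmqmqmmqmmqmqmmqmmqm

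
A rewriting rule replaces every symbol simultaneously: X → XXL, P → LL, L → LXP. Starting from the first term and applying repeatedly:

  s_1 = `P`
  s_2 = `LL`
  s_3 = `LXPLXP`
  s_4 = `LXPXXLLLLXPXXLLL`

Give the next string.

Rewriting the 16 symbols of LXPXXLLLLXPXXLLL one by one yields LXP XXL LL XXL XXL LXP LXP LXP LXP XXL LL XXL XXL LXP LXP LXP; concatenated:

LXPXXLLLXXLXXLLXPLXPLXPLXPXXLLLXXLXXLLXPLXPLXP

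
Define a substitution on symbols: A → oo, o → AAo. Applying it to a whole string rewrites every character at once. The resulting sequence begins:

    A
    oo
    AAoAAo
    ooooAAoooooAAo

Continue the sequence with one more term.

AAoAAoAAoAAoooooAAoAAoAAoAAoAAoooooAAo

Replace each of the 14 characters of ooooAAoooooAAo in place — AAo AAo AAo AAo oo oo AAo AAo AAo AAo AAo oo oo AAo — and concatenate.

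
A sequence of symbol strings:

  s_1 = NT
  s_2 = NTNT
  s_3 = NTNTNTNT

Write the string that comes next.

Every step duplicates the string.
Doubling NTNTNTNT:

NTNTNTNTNTNTNTNT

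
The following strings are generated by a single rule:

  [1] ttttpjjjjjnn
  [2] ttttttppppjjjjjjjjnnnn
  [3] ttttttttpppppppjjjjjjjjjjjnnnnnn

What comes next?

Reading off run lengths: t runs 4, 6, 8; p runs 1, 4, 7; j runs 5, 8, 11; n runs 2, 4, 6 — each is linear in n (n = 1, 2, …).
Setting n = 4 gives 10, 10, 14, 8 characters in each block.

ttttttttttppppppppppjjjjjjjjjjjjjjnnnnnnnn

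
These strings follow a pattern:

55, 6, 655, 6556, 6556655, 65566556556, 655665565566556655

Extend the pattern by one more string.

Each term (from the third on) is the previous term followed by the one before it: term 3 = 6·55 = 655.
So term 8 is 655665565566556655·65566556556.

65566556556655665565566556556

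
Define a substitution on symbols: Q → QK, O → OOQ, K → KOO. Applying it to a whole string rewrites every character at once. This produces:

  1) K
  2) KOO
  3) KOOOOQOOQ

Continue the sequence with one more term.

Rewriting each symbol of KOOOOQOOQ: K→KOO, O→OOQ, O→OOQ, O→OOQ, O→OOQ, Q→QK, O→OOQ, O→OOQ, Q→QK, which concatenates to KOO OOQ OOQ OOQ OOQ QK OOQ OOQ QK.

KOOOOQOOQOOQOOQQKOOQOOQQK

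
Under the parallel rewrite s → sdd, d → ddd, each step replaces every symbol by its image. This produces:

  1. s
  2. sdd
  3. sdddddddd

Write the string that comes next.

Apply φ to sdddddddd symbol by symbol: s→sdd, d→ddd, d→ddd, d→ddd, d→ddd, d→ddd, d→ddd, d→ddd, d→ddd; joined: sdd ddd ddd ddd ddd ddd ddd ddd ddd.

sdddddddddddddddddddddddddd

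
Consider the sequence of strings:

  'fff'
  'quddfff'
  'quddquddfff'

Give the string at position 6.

quddquddquddquddquddfff

Every step adds qudd at the front: s(k+1) = qudd·s(k).
From quddquddfff, 3 further steps: quddquddfff → quddquddquddfff → quddquddquddquddfff → (answer).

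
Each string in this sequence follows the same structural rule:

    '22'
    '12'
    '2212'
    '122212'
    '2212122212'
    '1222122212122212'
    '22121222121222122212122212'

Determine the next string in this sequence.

122212221212221222121222121222122212122212

This is a Fibonacci-style word recurrence s(k) = s(k−2)·s(k−1): e.g. 22·12 = 2212.
Continuing: 1222122212122212 · 22121222121222122212122212 gives term 8.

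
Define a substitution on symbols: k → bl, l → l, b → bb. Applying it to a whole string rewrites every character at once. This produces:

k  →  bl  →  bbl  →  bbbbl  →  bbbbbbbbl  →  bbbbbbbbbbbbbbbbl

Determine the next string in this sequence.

bbbbbbbbbbbbbbbbbbbbbbbbbbbbbbbbl

Replace each of the 17 characters of bbbbbbbbbbbbbbbbl in place — bb bb bb bb bb bb bb bb bb bb bb bb bb bb bb bb l — and concatenate.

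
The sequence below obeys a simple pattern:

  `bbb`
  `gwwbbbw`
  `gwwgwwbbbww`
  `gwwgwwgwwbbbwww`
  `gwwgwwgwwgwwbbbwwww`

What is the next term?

gwwgwwgwwgwwgwwbbbwwwww

Every step adds gww to the front and w to the end of the previous string.
So the next term is gww·gwwgwwgwwgwwbbbwwww·w.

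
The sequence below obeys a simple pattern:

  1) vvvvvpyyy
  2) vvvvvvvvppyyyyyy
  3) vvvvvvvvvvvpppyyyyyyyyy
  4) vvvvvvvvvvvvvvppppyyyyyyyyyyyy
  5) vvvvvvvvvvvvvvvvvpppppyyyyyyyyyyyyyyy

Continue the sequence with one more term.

vvvvvvvvvvvvvvvvvvvvppppppyyyyyyyyyyyyyyyyyy

Each string has the form v^{3n+2} p^{n} y^{3n} (n = 1, 2, …).
At n = 6 the blocks have lengths 20, 6, 18.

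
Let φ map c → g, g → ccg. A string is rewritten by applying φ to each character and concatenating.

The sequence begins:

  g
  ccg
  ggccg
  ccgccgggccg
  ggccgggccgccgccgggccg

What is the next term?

Applying the rule to each of the 21 symbols of ggccgggccgccgccgggccg gives the pieces ccg ccg g g ccg ccg ccg g g ccg g g ccg g g ccg ccg ccg g g ccg, which concatenate to the answer.

ccgccgggccgccgccgggccgggccgggccgccgccgggccg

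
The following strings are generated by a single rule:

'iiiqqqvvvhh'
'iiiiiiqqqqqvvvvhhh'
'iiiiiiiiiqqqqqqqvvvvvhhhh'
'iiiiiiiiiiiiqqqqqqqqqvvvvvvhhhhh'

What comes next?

iiiiiiiiiiiiiiiqqqqqqqqqqqvvvvvvvhhhhhh

Term n consists of 3n i's, followed by 2n+1 q's, followed by n+2 v's, followed by n+1 h's (n = 1, 2, …).
At n = 5 the blocks have lengths 15, 11, 7, 6.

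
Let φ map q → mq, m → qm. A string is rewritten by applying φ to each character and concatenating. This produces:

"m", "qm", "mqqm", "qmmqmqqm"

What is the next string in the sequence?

Rewriting each symbol of qmmqmqqm: q→mq, m→qm, m→qm, q→mq, m→qm, q→mq, q→mq, m→qm, which concatenates to mq qm qm mq qm mq mq qm.

mqqmqmmqqmmqmqqm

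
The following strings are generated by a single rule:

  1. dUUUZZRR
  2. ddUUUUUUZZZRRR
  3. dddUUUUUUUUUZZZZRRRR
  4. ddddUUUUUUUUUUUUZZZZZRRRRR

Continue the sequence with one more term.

dddddUUUUUUUUUUUUUUUZZZZZZRRRRRR

Reading off run lengths: d runs 1, 2, 3, 4; U runs 3, 6, 9, 12; Z runs 2, 3, 4, 5; R runs 2, 3, 4, 5 — each is linear in n (n = 1, 2, …).
For the next term, n = 5, so the run lengths are 5, 15, 6, 6.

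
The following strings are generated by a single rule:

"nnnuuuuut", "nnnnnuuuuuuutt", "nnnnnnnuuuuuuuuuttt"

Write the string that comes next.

Term n consists of 2n-1 n's, followed by 2n+1 u's, followed by n-1 t's, where the shown terms are n = 2, 3, 4.
For the next term, n = 5, so the run lengths are 9, 11, 4.

nnnnnnnnnuuuuuuuuuuutttt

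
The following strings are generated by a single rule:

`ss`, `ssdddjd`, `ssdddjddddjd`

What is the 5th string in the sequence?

ssdddjddddjddddjddddjd

Every step adds dddjd to the end: s(k+1) = s(k)·dddjd.
From ssdddjddddjd, 2 further steps: ssdddjddddjd → ssdddjddddjddddjd → (answer).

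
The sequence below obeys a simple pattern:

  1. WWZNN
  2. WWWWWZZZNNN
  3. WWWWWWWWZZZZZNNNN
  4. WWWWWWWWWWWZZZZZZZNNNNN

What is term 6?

Term n consists of 3n-1 W's, followed by 2n-1 Z's, followed by n+1 N's (n = 1, 2, …).
At n = 6 the blocks have lengths 17, 11, 7.

WWWWWWWWWWWWWWWWWZZZZZZZZZZZNNNNNNN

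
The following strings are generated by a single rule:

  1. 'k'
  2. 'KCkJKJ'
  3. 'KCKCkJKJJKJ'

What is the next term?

KCKCKCkJKJJKJJKJ

s(k+1) = KC·s(k)·JKJ, so each term gains KC as a prefix and JKJ as a suffix.
One more step from KCKCkJKJJKJ gives the answer.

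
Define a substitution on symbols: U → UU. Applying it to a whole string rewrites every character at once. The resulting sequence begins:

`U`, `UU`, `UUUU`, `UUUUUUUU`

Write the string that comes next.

UUUUUUUUUUUUUUUU

Apply φ to UUUUUUUU symbol by symbol: U→UU, U→UU, U→UU, U→UU, U→UU, U→UU, U→UU, U→UU; joined: UU UU UU UU UU UU UU UU.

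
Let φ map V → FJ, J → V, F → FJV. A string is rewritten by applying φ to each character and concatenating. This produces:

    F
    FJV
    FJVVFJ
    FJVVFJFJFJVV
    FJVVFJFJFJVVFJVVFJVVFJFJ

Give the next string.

Applying the rule to each of the 24 symbols of FJVVFJFJFJVVFJVVFJVVFJFJ gives the pieces FJV V FJ FJ FJV V FJV V FJV V FJ FJ FJV V FJ FJ FJV V FJ FJ FJV V FJV V, which concatenate to the answer.

FJVVFJFJFJVVFJVVFJVVFJFJFJVVFJFJFJVVFJFJFJVVFJVV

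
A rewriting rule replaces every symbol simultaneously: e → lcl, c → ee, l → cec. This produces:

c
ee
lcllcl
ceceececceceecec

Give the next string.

φ(ceceececceceecec) expands symbol-by-symbol to ee lcl ee lcl lcl ee lcl ee ee lcl ee lcl lcl ee lcl ee; joining the 16 pieces gives the next term.

eelcleelcllcleelcleeeelcleelcllcleelclee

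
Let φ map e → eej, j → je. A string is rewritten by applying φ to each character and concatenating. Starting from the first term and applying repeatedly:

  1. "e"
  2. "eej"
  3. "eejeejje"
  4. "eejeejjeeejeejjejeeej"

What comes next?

Applying the rule to each of the 21 symbols of eejeejjeeejeejjejeeej gives the pieces eej eej je eej eej je je eej eej eej je eej eej je je eej je eej eej eej je, which concatenate to the answer.

eejeejjeeejeejjejeeejeejeejjeeejeejjejeeejjeeejeejeejje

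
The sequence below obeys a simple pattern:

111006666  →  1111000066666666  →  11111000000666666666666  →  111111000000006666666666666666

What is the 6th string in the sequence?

11111111000000000000666666666666666666666666

Term n consists of n+2 1's, followed by 2n 0's, followed by 4n 6's (n = 1, 2, …).
Setting n = 6 gives 8, 12, 24 characters in each block.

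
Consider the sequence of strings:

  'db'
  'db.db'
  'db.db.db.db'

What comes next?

s(k+1) = s(k)·.·s(k) — each term doubles the last with '.' between the halves.
Doubling db.db.db.db with '.' between the halves:

db.db.db.db.db.db.db.db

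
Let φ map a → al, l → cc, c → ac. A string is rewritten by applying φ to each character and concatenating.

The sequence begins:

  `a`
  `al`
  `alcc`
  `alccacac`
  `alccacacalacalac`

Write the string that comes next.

φ(alccacacalacalac) expands symbol-by-symbol to al cc ac ac al ac al ac al cc al ac al cc al ac; joining the 16 pieces gives the next term.

alccacacalacalacalccalacalccalac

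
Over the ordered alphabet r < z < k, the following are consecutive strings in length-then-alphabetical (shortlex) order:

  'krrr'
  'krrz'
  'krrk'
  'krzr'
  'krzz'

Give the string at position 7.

krkr

Stepping forward 2 times from krzz: krzz → krzk, then the target.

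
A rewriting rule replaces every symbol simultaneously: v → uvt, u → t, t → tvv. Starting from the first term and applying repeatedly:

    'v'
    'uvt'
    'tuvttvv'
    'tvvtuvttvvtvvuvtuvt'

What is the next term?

φ(tvvtuvttvvtvvuvtuvt) expands symbol-by-symbol to tvv uvt uvt tvv t uvt tvv tvv uvt uvt tvv uvt uvt t uvt tvv t uvt tvv; joining the 19 pieces gives the next term.

tvvuvtuvttvvtuvttvvtvvuvtuvttvvuvtuvttuvttvvtuvttvv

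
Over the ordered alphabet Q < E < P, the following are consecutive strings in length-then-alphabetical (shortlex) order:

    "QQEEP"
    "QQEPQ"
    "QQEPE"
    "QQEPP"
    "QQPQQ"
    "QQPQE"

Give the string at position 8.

Advancing 2 positions from QQPQE through QQPQE → QQPQP reaches term 8.

QQPEQ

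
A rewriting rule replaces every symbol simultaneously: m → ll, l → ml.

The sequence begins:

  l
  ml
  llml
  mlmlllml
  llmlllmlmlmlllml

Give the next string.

mlmlllmlmlmlllmlllmlllmlmlmlllml

Applying the rule to each of the 16 symbols of llmlllmlmlmlllml gives the pieces ml ml ll ml ml ml ll ml ll ml ll ml ml ml ll ml, which concatenate to the answer.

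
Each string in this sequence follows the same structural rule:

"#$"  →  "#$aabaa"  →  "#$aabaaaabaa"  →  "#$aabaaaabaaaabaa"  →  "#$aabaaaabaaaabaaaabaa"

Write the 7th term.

#$aabaaaabaaaabaaaabaaaabaaaabaa

The strings grow by a fixed suffix aabaa each time.
From #$aabaaaabaaaabaaaabaa, 2 further steps: #$aabaaaabaaaabaaaabaa → #$aabaaaabaaaabaaaabaaaabaa → (answer).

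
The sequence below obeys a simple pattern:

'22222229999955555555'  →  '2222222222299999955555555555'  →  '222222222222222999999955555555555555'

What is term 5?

Each string has the form 2^{4n-1} 9^{n+3} 5^{3n+2}, where the shown terms are n = 2, 3, 4.
At n = 6 the blocks have lengths 23, 9, 20.

2222222222222222222222299999999955555555555555555555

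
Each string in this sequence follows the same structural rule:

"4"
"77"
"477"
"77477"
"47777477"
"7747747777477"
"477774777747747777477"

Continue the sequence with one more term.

7747747777477477774777747747777477

Each term (from the third on) is the two preceding terms concatenated in order: term 3 = 4·77 = 477.
The next term joins 7747747777477 and 477774777747747777477.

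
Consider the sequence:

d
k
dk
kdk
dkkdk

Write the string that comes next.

This is a Fibonacci-style word recurrence s(k) = s(k−2)·s(k−1): e.g. d·k = dk.
So term 6 is kdk·dkkdk.

kdkdkkdk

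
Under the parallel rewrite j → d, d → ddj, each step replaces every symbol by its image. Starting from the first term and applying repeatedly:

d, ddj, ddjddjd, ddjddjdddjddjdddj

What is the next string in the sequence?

Rewriting the 17 symbols of ddjddjdddjddjdddj one by one yields ddj ddj d ddj ddj d ddj ddj ddj d ddj ddj d ddj ddj ddj d; concatenated:

ddjddjdddjddjdddjddjddjdddjddjdddjddjddjd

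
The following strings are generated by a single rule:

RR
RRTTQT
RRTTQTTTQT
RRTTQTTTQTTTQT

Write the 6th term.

RRTTQTTTQTTTQTTTQTTTQT

Every step adds TTQT to the end: s(k+1) = s(k)·TTQT.
From RRTTQTTTQTTTQT, 2 further steps: RRTTQTTTQTTTQT → RRTTQTTTQTTTQTTTQT → (answer).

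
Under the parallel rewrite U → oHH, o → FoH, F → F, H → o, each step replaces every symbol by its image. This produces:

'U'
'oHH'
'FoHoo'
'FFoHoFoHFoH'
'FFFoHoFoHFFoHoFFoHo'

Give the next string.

FFFFoHoFoHFFoHoFFFoHoFoHFFFoHoFoH

φ(FFFoHoFoHFFoHoFFoHo) expands symbol-by-symbol to F F F FoH o FoH F FoH o F F FoH o FoH F F FoH o FoH; joining the 19 pieces gives the next term.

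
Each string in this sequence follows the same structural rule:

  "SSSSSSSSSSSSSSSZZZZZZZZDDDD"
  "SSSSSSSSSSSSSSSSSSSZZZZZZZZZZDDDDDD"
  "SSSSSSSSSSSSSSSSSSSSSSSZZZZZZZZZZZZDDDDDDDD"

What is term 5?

Reading off run lengths: S runs 15, 19, 23; Z runs 8, 10, 12; D runs 4, 6, 8 — each is linear in n, where the shown terms are n = 3, 4, 5.
For term 5, n = 7, so the run lengths are 31, 16, 12.

SSSSSSSSSSSSSSSSSSSSSSSSSSSSSSSZZZZZZZZZZZZZZZZDDDDDDDDDDDD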